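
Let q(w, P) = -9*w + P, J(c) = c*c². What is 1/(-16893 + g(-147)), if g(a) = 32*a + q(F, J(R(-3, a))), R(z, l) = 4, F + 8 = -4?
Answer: -1/21425 ≈ -4.6674e-5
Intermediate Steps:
F = -12 (F = -8 - 4 = -12)
J(c) = c³
q(w, P) = P - 9*w
g(a) = 172 + 32*a (g(a) = 32*a + (4³ - 9*(-12)) = 32*a + (64 + 108) = 32*a + 172 = 172 + 32*a)
1/(-16893 + g(-147)) = 1/(-16893 + (172 + 32*(-147))) = 1/(-16893 + (172 - 4704)) = 1/(-16893 - 4532) = 1/(-21425) = -1/21425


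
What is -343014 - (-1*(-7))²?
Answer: -343063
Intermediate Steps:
-343014 - (-1*(-7))² = -343014 - 1*7² = -343014 - 1*49 = -343014 - 49 = -343063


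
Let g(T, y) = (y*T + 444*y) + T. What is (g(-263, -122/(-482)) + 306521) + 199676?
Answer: 121941135/241 ≈ 5.0598e+5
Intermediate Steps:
g(T, y) = T + 444*y + T*y (g(T, y) = (T*y + 444*y) + T = (444*y + T*y) + T = T + 444*y + T*y)
(g(-263, -122/(-482)) + 306521) + 199676 = ((-263 + 444*(-122/(-482)) - (-32086)/(-482)) + 306521) + 199676 = ((-263 + 444*(-122*(-1/482)) - (-32086)*(-1)/482) + 306521) + 199676 = ((-263 + 444*(61/241) - 263*61/241) + 306521) + 199676 = ((-263 + 27084/241 - 16043/241) + 306521) + 199676 = (-52342/241 + 306521) + 199676 = 73819219/241 + 199676 = 121941135/241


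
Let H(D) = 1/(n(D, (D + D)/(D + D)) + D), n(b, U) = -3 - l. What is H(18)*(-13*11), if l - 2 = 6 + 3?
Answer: -143/4 ≈ -35.750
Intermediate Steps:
l = 11 (l = 2 + (6 + 3) = 2 + 9 = 11)
n(b, U) = -14 (n(b, U) = -3 - 1*11 = -3 - 11 = -14)
H(D) = 1/(-14 + D)
H(18)*(-13*11) = (-13*11)/(-14 + 18) = -143/4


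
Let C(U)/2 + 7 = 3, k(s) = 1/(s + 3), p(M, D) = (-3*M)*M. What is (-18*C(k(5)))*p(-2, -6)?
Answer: -1728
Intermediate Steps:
p(M, D) = -3*M²
k(s) = 1/(3 + s)
C(U) = -8 (C(U) = -14 + 2*3 = -14 + 6 = -8)
(-18*C(k(5)))*p(-2, -6) = (-18*(-8))*(-3*(-2)²) = 144*(-3*4) = 144*(-12) = -1728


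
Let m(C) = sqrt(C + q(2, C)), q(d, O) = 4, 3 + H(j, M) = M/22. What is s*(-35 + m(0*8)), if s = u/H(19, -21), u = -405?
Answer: -98010/29 ≈ -3379.7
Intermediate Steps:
H(j, M) = -3 + M/22
m(C) = sqrt(4 + C) (m(C) = sqrt(C + 4) = sqrt(4 + C))
s = 2970/29 (s = -405/(-3 + (1/22)*(-21)) = -405/(-3 - 21/22) = -405/(-87/22) = -405*(-22/87) = 2970/29 ≈ 102.41)
s*(-35 + m(0*8)) = 2970*(-35 + sqrt(4 + 0*8))/29 = 2970*(-35 + sqrt(4 + 0))/29 = 2970*(-35 + sqrt(4))/29 = 2970*(-35 + 2)/29 = (2970/29)*(-33) = -98010/29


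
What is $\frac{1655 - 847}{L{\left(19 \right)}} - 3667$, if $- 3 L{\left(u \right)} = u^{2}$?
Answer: $- \frac{1326211}{361} \approx -3673.7$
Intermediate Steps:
$L{\left(u \right)} = - \frac{u^{2}}{3}$
$\frac{1655 - 847}{L{\left(19 \right)}} - 3667 = \frac{1655 - 847}{\left(- \frac{1}{3}\right) 19^{2}} - 3667 = \frac{808}{\left(- \frac{1}{3}\right) 361} - 3667 = \frac{808}{- \frac{361}{3}} - 3667 = 808 \left(- \frac{3}{361}\right) - 3667 = - \frac{2424}{361} - 3667 = - \frac{1326211}{361}$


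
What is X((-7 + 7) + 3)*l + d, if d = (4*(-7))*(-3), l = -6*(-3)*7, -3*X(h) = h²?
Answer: -294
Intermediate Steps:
X(h) = -h²/3
l = 126 (l = 18*7 = 126)
d = 84 (d = -28*(-3) = 84)
X((-7 + 7) + 3)*l + d = -((-7 + 7) + 3)²/3*126 + 84 = -(0 + 3)²/3*126 + 84 = -⅓*3²*126 + 84 = -⅓*9*126 + 84 = -3*126 + 84 = -378 + 84 = -294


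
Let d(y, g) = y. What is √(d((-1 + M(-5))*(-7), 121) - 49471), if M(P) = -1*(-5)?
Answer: I*√49499 ≈ 222.48*I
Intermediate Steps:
M(P) = 5
√(d((-1 + M(-5))*(-7), 121) - 49471) = √((-1 + 5)*(-7) - 49471) = √(4*(-7) - 49471) = √(-28 - 49471) = √(-49499) = I*√49499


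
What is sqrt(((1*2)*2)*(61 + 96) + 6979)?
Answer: sqrt(7607) ≈ 87.218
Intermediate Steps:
sqrt(((1*2)*2)*(61 + 96) + 6979) = sqrt((2*2)*157 + 6979) = sqrt(4*157 + 6979) = sqrt(628 + 6979) = sqrt(7607)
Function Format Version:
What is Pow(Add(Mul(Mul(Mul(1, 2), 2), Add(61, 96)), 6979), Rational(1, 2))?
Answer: Pow(7607, Rational(1, 2)) ≈ 87.218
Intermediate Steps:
Pow(Add(Mul(Mul(Mul(1, 2), 2), Add(61, 96)), 6979), Rational(1, 2)) = Pow(Add(Mul(Mul(2, 2), 157), 6979), Rational(1, 2)) = Pow(Add(Mul(4, 157), 6979), Rational(1, 2)) = Pow(Add(628, 6979), Rational(1, 2)) = Pow(7607, Rational(1, 2))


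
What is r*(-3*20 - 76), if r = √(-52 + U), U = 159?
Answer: -136*√107 ≈ -1406.8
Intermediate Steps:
r = √107 (r = √(-52 + 159) = √107 ≈ 10.344)
r*(-3*20 - 76) = √107*(-3*20 - 76) = √107*(-60 - 76) = √107*(-136) = -136*√107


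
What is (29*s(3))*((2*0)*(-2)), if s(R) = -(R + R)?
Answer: 0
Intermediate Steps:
s(R) = -2*R
(29*s(3))*((2*0)*(-2)) = (29*(-2*3))*((2*0)*(-2)) = (29*(-6))*(0*(-2)) = -174*0 = 0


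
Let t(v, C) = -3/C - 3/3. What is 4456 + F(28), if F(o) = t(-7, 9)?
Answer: 13364/3 ≈ 4454.7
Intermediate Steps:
t(v, C) = -1 - 3/C (t(v, C) = -3/C - 3*1/3 = -3/C - 1 = -1 - 3/C)
F(o) = -4/3 (F(o) = (-3 - 1*9)/9 = (-3 - 9)/9 = (1/9)*(-12) = -4/3)
4456 + F(28) = 4456 - 4/3 = 13364/3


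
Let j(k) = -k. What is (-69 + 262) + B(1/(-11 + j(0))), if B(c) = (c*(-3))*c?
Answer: 23350/121 ≈ 192.98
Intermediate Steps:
B(c) = -3*c**2 (B(c) = (-3*c)*c = -3*c**2)
(-69 + 262) + B(1/(-11 + j(0))) = (-69 + 262) - 3/(-11 - 1*0)**2 = 193 - 3/(-11 + 0)**2 = 193 - 3*(1/(-11))**2 = 193 - 3*(-1/11)**2 = 193 - 3*1/121 = 193 - 3/121 = 23350/121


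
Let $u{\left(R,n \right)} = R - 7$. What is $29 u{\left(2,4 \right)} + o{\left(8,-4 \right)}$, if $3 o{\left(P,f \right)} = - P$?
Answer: $- \frac{443}{3} \approx -147.67$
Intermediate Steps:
$u{\left(R,n \right)} = -7 + R$
$o{\left(P,f \right)} = - \frac{P}{3}$ ($o{\left(P,f \right)} = \frac{\left(-1\right) P}{3} = - \frac{P}{3}$)
$29 u{\left(2,4 \right)} + o{\left(8,-4 \right)} = 29 \left(-7 + 2\right) - \frac{8}{3} = 29 \left(-5\right) - \frac{8}{3} = -145 - \frac{8}{3} = - \frac{443}{3}$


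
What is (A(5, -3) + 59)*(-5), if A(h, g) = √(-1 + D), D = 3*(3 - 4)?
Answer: -295 - 10*I ≈ -295.0 - 10.0*I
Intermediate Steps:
D = -3 (D = 3*(-1) = -3)
A(h, g) = 2*I (A(h, g) = √(-1 - 3) = √(-4) = 2*I)
(A(5, -3) + 59)*(-5) = (2*I + 59)*(-5) = (59 + 2*I)*(-5) = -295 - 10*I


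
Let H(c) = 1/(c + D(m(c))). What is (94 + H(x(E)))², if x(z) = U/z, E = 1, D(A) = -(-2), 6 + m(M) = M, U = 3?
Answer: 221841/25 ≈ 8873.6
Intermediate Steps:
m(M) = -6 + M
D(A) = 2 (D(A) = -1*(-2) = 2)
x(z) = 3/z
H(c) = 1/(2 + c) (H(c) = 1/(c + 2) = 1/(2 + c))
(94 + H(x(E)))² = (94 + 1/(2 + 3/1))² = (94 + 1/(2 + 3*1))² = (94 + 1/(2 + 3))² = (94 + 1/5)² = (94 + ⅕)² = (471/5)² = 221841/25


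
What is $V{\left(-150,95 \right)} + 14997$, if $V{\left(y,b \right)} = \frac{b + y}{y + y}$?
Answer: $\frac{899831}{60} \approx 14997.0$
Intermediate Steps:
$V{\left(y,b \right)} = \frac{b + y}{2 y}$
$V{\left(-150,95 \right)} + 14997 = \frac{95 - 150}{2 \left(-150\right)} + 14997 = \frac{1}{2} \left(- \frac{1}{150}\right) \left(-55\right) + 14997 = \frac{11}{60} + 14997 = \frac{899831}{60}$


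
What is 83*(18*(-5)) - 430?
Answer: -7900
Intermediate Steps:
83*(18*(-5)) - 430 = 83*(-90) - 430 = -7470 - 430 = -7900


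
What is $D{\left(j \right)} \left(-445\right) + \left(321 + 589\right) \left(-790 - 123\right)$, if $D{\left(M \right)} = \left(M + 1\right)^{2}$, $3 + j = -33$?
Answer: $-1375955$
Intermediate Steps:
$j = -36$ ($j = -3 - 33 = -36$)
$D{\left(M \right)} = \left(1 + M\right)^{2}$
$D{\left(j \right)} \left(-445\right) + \left(321 + 589\right) \left(-790 - 123\right) = \left(1 - 36\right)^{2} \left(-445\right) + \left(321 + 589\right) \left(-790 - 123\right) = \left(-35\right)^{2} \left(-445\right) + 910 \left(-913\right) = 1225 \left(-445\right) - 830830 = -545125 - 830830 = -1375955$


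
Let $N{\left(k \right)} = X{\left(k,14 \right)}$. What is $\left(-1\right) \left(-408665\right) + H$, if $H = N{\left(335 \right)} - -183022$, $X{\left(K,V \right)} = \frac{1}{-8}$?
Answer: $\frac{4733495}{8} \approx 5.9169 \cdot 10^{5}$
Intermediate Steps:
$X{\left(K,V \right)} = - \frac{1}{8}$
$N{\left(k \right)} = - \frac{1}{8}$
$H = \frac{1464175}{8}$ ($H = - \frac{1}{8} - -183022 = - \frac{1}{8} + 183022 = \frac{1464175}{8} \approx 1.8302 \cdot 10^{5}$)
$\left(-1\right) \left(-408665\right) + H = \left(-1\right) \left(-408665\right) + \frac{1464175}{8} = 408665 + \frac{1464175}{8} = \frac{4733495}{8}$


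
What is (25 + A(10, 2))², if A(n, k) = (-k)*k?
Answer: 441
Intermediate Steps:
A(n, k) = -k²
(25 + A(10, 2))² = (25 - 1*2²)² = (25 - 1*4)² = (25 - 4)² = 21² = 441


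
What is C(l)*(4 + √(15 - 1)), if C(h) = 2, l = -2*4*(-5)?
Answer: 8 + 2*√14 ≈ 15.483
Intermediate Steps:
l = 40 (l = -8*(-5) = 40)
C(l)*(4 + √(15 - 1)) = 2*(4 + √(15 - 1)) = 2*(4 + √14) = 8 + 2*√14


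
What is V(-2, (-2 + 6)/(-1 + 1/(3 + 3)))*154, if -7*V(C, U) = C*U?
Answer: -1056/5 ≈ -211.20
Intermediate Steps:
V(C, U) = -C*U/7
V(-2, (-2 + 6)/(-1 + 1/(3 + 3)))*154 = -1/7*(-2)*(-2 + 6)/(-1 + 1/(3 + 3))*154 = -1/7*(-2)*4/(-1 + 1/6)*154 = -1/7*(-2)*4/(-5/6)*154 = -1/7*(-2)*4*(-6/5)*154 = -1/7*(-2)*(-24/5)*154 = -48/35*154 = -1056/5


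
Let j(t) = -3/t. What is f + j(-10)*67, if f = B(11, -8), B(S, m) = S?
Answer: 311/10 ≈ 31.100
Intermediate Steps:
f = 11
f + j(-10)*67 = 11 - 3/(-10)*67 = 11 - 3*(-⅒)*67 = 11 + (3/10)*67 = 11 + 201/10 = 311/10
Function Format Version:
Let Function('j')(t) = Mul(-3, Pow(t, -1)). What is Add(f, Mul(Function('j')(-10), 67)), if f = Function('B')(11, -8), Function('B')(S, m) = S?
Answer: Rational(311, 10) ≈ 31.100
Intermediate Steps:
f = 11
Add(f, Mul(Function('j')(-10), 67)) = Add(11, Mul(Mul(-3, Pow(-10, -1)), 67)) = Add(11, Mul(Mul(-3, Rational(-1, 10)), 67)) = Add(11, Mul(Rational(3, 10), 67)) = Add(11, Rational(201, 10)) = Rational(311, 10)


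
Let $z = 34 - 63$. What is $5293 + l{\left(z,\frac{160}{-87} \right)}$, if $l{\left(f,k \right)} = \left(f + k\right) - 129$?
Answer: $\frac{446585}{87} \approx 5133.2$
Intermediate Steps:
$z = -29$
$l{\left(f,k \right)} = -129 + f + k$
$5293 + l{\left(z,\frac{160}{-87} \right)} = 5293 - \left(158 + \frac{160}{87}\right) = 5293 - \frac{13906}{87} = \frac{446585}{87}$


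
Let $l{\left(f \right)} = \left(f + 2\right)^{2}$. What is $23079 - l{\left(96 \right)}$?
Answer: $13475$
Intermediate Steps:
$l{\left(f \right)} = \left(2 + f\right)^{2}$
$23079 - l{\left(96 \right)} = 23079 - \left(2 + 96\right)^{2} = 23079 - 98^{2} = 23079 - 9604 = 13475$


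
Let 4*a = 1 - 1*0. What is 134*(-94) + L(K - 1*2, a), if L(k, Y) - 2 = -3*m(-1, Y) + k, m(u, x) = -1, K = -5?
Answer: -12598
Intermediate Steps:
a = ¼ (a = (1 - 1*0)/4 = (1 + 0)/4 = (¼)*1 = ¼ ≈ 0.25000)
L(k, Y) = 5 + k (L(k, Y) = 2 + (-3*(-1) + k) = 2 + (3 + k) = 5 + k)
134*(-94) + L(K - 1*2, a) = 134*(-94) + (5 + (-5 - 1*2)) = -12596 + (5 + (-5 - 2)) = -12596 + (5 - 7) = -12596 - 2 = -12598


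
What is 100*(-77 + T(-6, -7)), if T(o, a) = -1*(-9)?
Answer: -6800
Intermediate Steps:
T(o, a) = 9
100*(-77 + T(-6, -7)) = 100*(-77 + 9) = 100*(-68) = -6800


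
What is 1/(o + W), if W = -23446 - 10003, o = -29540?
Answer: -1/62989 ≈ -1.5876e-5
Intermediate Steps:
W = -33449
1/(o + W) = 1/(-29540 - 33449) = 1/(-62989) = -1/62989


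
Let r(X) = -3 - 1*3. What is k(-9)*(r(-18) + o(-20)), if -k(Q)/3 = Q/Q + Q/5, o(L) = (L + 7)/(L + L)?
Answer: -681/50 ≈ -13.620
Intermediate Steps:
o(L) = (7 + L)/(2*L) (o(L) = (7 + L)/((2*L)) = (7 + L)*(1/(2*L)) = (7 + L)/(2*L))
k(Q) = -3 - 3*Q/5 (k(Q) = -3*(Q/Q + Q/5) = -3*(1 + Q*(1/5)) = -3*(1 + Q/5) = -3 - 3*Q/5)
r(X) = -6 (r(X) = -3 - 3 = -6)
k(-9)*(r(-18) + o(-20)) = (-3 - 3/5*(-9))*(-6 + (1/2)*(7 - 20)/(-20)) = (-3 + 27/5)*(-6 + (1/2)*(-1/20)*(-13)) = 12*(-6 + 13/40)/5 = (12/5)*(-227/40) = -681/50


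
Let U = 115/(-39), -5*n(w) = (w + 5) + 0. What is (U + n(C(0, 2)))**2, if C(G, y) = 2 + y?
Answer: 857476/38025 ≈ 22.550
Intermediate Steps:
n(w) = -1 - w/5 (n(w) = -((w + 5) + 0)/5 = -((5 + w) + 0)/5 = -(5 + w)/5 = -1 - w/5)
U = -115/39 (U = 115*(-1/39) = -115/39 ≈ -2.9487)
(U + n(C(0, 2)))**2 = (-115/39 + (-1 - (2 + 2)/5))**2 = (-115/39 + (-1 - 1/5*4))**2 = (-115/39 + (-1 - 4/5))**2 = (-115/39 - 9/5)**2 = (-926/195)**2 = 857476/38025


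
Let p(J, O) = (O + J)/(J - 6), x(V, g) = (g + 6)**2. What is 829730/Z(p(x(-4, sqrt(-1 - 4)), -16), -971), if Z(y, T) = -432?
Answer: -414865/216 ≈ -1920.7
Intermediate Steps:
x(V, g) = (6 + g)**2
p(J, O) = (J + O)/(-6 + J)
829730/Z(p(x(-4, sqrt(-1 - 4)), -16), -971) = 829730/(-432) = 829730*(-1/432) = -414865/216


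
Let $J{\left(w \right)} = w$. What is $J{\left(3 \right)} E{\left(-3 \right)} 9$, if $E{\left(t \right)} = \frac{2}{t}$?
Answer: $-18$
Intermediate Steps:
$J{\left(3 \right)} E{\left(-3 \right)} 9 = 3 \frac{2}{-3} \cdot 9 = 3 \cdot 2 \left(- \frac{1}{3}\right) 9 = 3 \left(- \frac{2}{3}\right) 9 = \left(-2\right) 9 = -18$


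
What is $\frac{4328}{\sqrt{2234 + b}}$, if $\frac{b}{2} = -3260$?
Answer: $- \frac{2164 i \sqrt{4286}}{2143} \approx - 66.109 i$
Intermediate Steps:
$b = -6520$ ($b = 2 \left(-3260\right) = -6520$)
$\frac{4328}{\sqrt{2234 + b}} = \frac{4328}{\sqrt{2234 - 6520}} = \frac{4328}{\sqrt{-4286}} = \frac{4328}{i \sqrt{4286}} = 4328 \left(- \frac{i \sqrt{4286}}{4286}\right) = - \frac{2164 i \sqrt{4286}}{2143}$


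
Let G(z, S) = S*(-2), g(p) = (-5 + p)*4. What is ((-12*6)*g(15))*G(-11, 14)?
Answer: 80640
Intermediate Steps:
g(p) = -20 + 4*p
G(z, S) = -2*S
((-12*6)*g(15))*G(-11, 14) = ((-12*6)*(-20 + 4*15))*(-2*14) = -72*(-20 + 60)*(-28) = -72*40*(-28) = -2880*(-28) = 80640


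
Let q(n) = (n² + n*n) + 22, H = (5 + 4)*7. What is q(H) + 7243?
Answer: 15203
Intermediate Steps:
H = 63 (H = 9*7 = 63)
q(n) = 22 + 2*n² (q(n) = (n² + n²) + 22 = 2*n² + 22 = 22 + 2*n²)
q(H) + 7243 = (22 + 2*63²) + 7243 = (22 + 2*3969) + 7243 = (22 + 7938) + 7243 = 7960 + 7243 = 15203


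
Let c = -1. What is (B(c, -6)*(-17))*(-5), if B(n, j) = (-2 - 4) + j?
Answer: -1020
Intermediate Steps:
B(n, j) = -6 + j
(B(c, -6)*(-17))*(-5) = ((-6 - 6)*(-17))*(-5) = -12*(-17)*(-5) = 204*(-5) = -1020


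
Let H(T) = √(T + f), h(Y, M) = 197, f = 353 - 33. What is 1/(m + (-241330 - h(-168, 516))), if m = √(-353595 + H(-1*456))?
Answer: -1/(241527 - √(-353595 + 2*I*√34)) ≈ -4.1403e-6 - 1.0193e-8*I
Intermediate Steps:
f = 320
H(T) = √(320 + T) (H(T) = √(T + 320) = √(320 + T))
m = √(-353595 + 2*I*√34) (m = √(-353595 + √(320 - 1*456)) = √(-353595 + √(320 - 456)) = √(-353595 + √(-136)) = √(-353595 + 2*I*√34) ≈ 0.01 + 594.64*I)
1/(m + (-241330 - h(-168, 516))) = 1/(√(-353595 + 2*I*√34) + (-241330 - 1*197)) = 1/(√(-353595 + 2*I*√34) + (-241330 - 197)) = 1/(√(-353595 + 2*I*√34) - 241527) = 1/(-241527 + √(-353595 + 2*I*√34))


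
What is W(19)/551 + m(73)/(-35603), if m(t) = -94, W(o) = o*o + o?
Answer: 714786/1032487 ≈ 0.69230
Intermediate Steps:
W(o) = o + o² (W(o) = o² + o = o + o²)
W(19)/551 + m(73)/(-35603) = (19*(1 + 19))/551 - 94/(-35603) = (19*20)*(1/551) - 94*(-1/35603) = 380*(1/551) + 94/35603 = 20/29 + 94/35603 = 714786/1032487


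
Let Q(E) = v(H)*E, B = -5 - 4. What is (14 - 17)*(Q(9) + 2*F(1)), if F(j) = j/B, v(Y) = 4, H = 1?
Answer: -322/3 ≈ -107.33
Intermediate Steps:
B = -9
Q(E) = 4*E
F(j) = -j/9 (F(j) = j/(-9) = j*(-1/9) = -j/9)
(14 - 17)*(Q(9) + 2*F(1)) = (14 - 17)*(4*9 + 2*(-1/9*1)) = -3*(36 + 2*(-1/9)) = -3*(36 - 2/9) = -3*322/9 = -322/3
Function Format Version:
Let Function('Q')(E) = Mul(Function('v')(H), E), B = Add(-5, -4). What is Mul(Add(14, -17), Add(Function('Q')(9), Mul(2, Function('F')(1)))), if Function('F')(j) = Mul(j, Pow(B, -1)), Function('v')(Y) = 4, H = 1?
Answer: Rational(-322, 3) ≈ -107.33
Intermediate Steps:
B = -9
Function('Q')(E) = Mul(4, E)
Function('F')(j) = Mul(Rational(-1, 9), j) (Function('F')(j) = Mul(j, Pow(-9, -1)) = Mul(j, Rational(-1, 9)) = Mul(Rational(-1, 9), j))
Mul(Add(14, -17), Add(Function('Q')(9), Mul(2, Function('F')(1)))) = Mul(Add(14, -17), Add(Mul(4, 9), Mul(2, Mul(Rational(-1, 9), 1)))) = Mul(-3, Add(36, Mul(2, Rational(-1, 9)))) = Mul(-3, Add(36, Rational(-2, 9))) = Mul(-3, Rational(322, 9)) = Rational(-322, 3)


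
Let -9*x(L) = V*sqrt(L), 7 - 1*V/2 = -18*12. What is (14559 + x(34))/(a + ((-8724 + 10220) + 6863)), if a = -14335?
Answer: -4853/1992 + 223*sqrt(34)/26892 ≈ -2.3879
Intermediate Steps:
V = 446 (V = 14 - (-36)*12 = 14 - 2*(-216) = 14 + 432 = 446)
x(L) = -446*sqrt(L)/9
(14559 + x(34))/(a + ((-8724 + 10220) + 6863)) = (14559 - 446*sqrt(34)/9)/(-14335 + ((-8724 + 10220) + 6863)) = (14559 - 446*sqrt(34)/9)/(-14335 + (1496 + 6863)) = (14559 - 446*sqrt(34)/9)/(-14335 + 8359) = (14559 - 446*sqrt(34)/9)/(-5976) = (14559 - 446*sqrt(34)/9)*(-1/5976) = -4853/1992 + 223*sqrt(34)/26892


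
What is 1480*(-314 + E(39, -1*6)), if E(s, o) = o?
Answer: -473600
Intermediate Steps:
1480*(-314 + E(39, -1*6)) = 1480*(-314 - 1*6) = 1480*(-314 - 6) = 1480*(-320) = -473600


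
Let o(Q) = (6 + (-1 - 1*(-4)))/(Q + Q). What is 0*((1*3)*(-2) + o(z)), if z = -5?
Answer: 0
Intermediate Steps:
o(Q) = 9/(2*Q) (o(Q) = (6 + (-1 + 4))/((2*Q)) = (6 + 3)*(1/(2*Q)) = 9*(1/(2*Q)) = 9/(2*Q))
0*((1*3)*(-2) + o(z)) = 0*((1*3)*(-2) + (9/2)/(-5)) = 0*(3*(-2) + (9/2)*(-1/5)) = 0*(-6 - 9/10) = 0*(-69/10) = 0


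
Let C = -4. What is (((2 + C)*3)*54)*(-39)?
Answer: 12636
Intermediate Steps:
(((2 + C)*3)*54)*(-39) = (((2 - 4)*3)*54)*(-39) = (-2*3*54)*(-39) = -6*54*(-39) = -324*(-39) = 12636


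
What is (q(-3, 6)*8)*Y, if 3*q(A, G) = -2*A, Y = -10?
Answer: -160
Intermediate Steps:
q(A, G) = -2*A/3 (q(A, G) = (-2*A)/3 = -2*A/3)
(q(-3, 6)*8)*Y = (-⅔*(-3)*8)*(-10) = (2*8)*(-10) = 16*(-10) = -160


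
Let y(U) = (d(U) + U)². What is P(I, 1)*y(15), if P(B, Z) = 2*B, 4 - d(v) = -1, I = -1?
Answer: -800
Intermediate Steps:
d(v) = 5 (d(v) = 4 - 1*(-1) = 4 + 1 = 5)
y(U) = (5 + U)²
P(I, 1)*y(15) = (2*(-1))*(5 + 15)² = -2*20² = -2*400 = -800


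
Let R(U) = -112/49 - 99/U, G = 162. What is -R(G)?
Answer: 365/126 ≈ 2.8968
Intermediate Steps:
R(U) = -16/7 - 99/U (R(U) = -112*1/49 - 99/U = -16/7 - 99/U)
-R(G) = -(-16/7 - 99/162) = -(-16/7 - 99*1/162) = -(-16/7 - 11/18) = -1*(-365/126) = 365/126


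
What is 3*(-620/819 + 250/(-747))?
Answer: -74210/22659 ≈ -3.2751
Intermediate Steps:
3*(-620/819 + 250/(-747)) = 3*(-620*1/819 + 250*(-1/747)) = 3*(-620/819 - 250/747) = 3*(-74210/67977) = -74210/22659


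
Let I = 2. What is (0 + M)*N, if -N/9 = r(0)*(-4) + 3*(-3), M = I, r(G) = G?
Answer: 162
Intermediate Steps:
M = 2
N = 81 (N = -9*(0*(-4) + 3*(-3)) = -9*(0 - 9) = -9*(-9) = 81)
(0 + M)*N = (0 + 2)*81 = 2*81 = 162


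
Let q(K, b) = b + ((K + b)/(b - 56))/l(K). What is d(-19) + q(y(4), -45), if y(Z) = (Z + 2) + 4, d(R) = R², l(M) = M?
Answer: 63839/202 ≈ 316.03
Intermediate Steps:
y(Z) = 6 + Z (y(Z) = (2 + Z) + 4 = 6 + Z)
q(K, b) = b + (K + b)/(K*(-56 + b)) (q(K, b) = b + ((K + b)/(b - 56))/K = b + ((K + b)/(-56 + b))/K = b + (K + b)/(K*(-56 + b)))
d(-19) + q(y(4), -45) = (-19)² + ((6 + 4) - 45 + (6 + 4)*(-45)² - 56*(6 + 4)*(-45))/((6 + 4)*(-56 - 45)) = 361 + (10 - 45 + 10*2025 - 56*10*(-45))/(10*(-101)) = 361 + (⅒)*(-1/101)*(10 - 45 + 20250 + 25200) = 361 + (⅒)*(-1/101)*45415 = 361 - 9083/202 = 63839/202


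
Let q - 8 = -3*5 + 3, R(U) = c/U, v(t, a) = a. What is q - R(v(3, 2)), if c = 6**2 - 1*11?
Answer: -33/2 ≈ -16.500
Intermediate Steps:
c = 25 (c = 36 - 11 = 25)
R(U) = 25/U
q = -4 (q = 8 + (-3*5 + 3) = 8 + (-15 + 3) = 8 - 12 = -4)
q - R(v(3, 2)) = -4 - 25/2 = -33/2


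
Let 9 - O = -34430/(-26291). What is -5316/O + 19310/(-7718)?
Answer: -541297381999/780247351 ≈ -693.75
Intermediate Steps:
O = 202189/26291 (O = 9 - (-34430)/(-26291) = 9 - (-34430)*(-1)/26291 = 9 - 1*34430/26291 = 9 - 34430/26291 = 202189/26291 ≈ 7.6904)
-5316/O + 19310/(-7718) = -5316/202189/26291 + 19310/(-7718) = -5316*26291/202189 + 19310*(-1/7718) = -139762956/202189 - 9655/3859 = -541297381999/780247351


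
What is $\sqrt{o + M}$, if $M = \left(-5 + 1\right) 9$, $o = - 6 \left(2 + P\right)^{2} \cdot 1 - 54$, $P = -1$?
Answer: $4 i \sqrt{6} \approx 9.798 i$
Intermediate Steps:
$o = -60$ ($o = - 6 \left(2 - 1\right)^{2} \cdot 1 - 54 = - 6 \cdot 1^{2} \cdot 1 - 54 = \left(-6\right) 1 \cdot 1 - 54 = \left(-6\right) 1 - 54 = -6 - 54 = -60$)
$M = -36$ ($M = \left(-4\right) 9 = -36$)
$\sqrt{o + M} = \sqrt{-60 - 36} = \sqrt{-96} = 4 i \sqrt{6}$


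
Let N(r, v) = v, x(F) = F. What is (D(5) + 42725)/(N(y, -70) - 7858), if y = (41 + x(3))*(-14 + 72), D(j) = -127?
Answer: -21299/3964 ≈ -5.3731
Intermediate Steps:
y = 2552 (y = (41 + 3)*(-14 + 72) = 44*58 = 2552)
(D(5) + 42725)/(N(y, -70) - 7858) = (-127 + 42725)/(-70 - 7858) = 42598/(-7928) = 42598*(-1/7928) = -21299/3964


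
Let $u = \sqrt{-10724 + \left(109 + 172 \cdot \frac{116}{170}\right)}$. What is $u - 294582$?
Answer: $-294582 + \frac{i \sqrt{75845415}}{85} \approx -2.9458 \cdot 10^{5} + 102.46 i$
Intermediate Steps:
$u = \frac{i \sqrt{75845415}}{85}$ ($u = \sqrt{-10724 + \left(109 + 172 \cdot 116 \cdot \frac{1}{170}\right)} = \sqrt{-10724 + \left(109 + 172 \cdot \frac{58}{85}\right)} = \sqrt{-10724 + \left(109 + \frac{9976}{85}\right)} = \sqrt{-10724 + \frac{19241}{85}} = \sqrt{- \frac{892299}{85}} = \frac{i \sqrt{75845415}}{85} \approx 102.46 i$)
$u - 294582 = \frac{i \sqrt{75845415}}{85} - 294582 = -294582 + \frac{i \sqrt{75845415}}{85}$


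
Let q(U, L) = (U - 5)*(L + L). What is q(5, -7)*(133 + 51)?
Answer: 0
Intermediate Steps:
q(U, L) = 2*L*(-5 + U) (q(U, L) = (-5 + U)*(2*L) = 2*L*(-5 + U))
q(5, -7)*(133 + 51) = (2*(-7)*(-5 + 5))*(133 + 51) = (2*(-7)*0)*184 = 0*184 = 0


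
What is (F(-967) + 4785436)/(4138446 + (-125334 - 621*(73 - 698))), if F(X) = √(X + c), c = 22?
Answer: 4785436/4401237 + I*√105/1467079 ≈ 1.0873 + 6.9846e-6*I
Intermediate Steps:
F(X) = √(22 + X) (F(X) = √(X + 22) = √(22 + X))
(F(-967) + 4785436)/(4138446 + (-125334 - 621*(73 - 698))) = (√(22 - 967) + 4785436)/(4138446 + (-125334 - 621*(73 - 698))) = (√(-945) + 4785436)/(4138446 + (-125334 - 621*(-625))) = (3*I*√105 + 4785436)/(4138446 + (-125334 + 388125)) = (4785436 + 3*I*√105)/(4138446 + 262791) = (4785436 + 3*I*√105)/4401237 = (4785436 + 3*I*√105)*(1/4401237) = 4785436/4401237 + I*√105/1467079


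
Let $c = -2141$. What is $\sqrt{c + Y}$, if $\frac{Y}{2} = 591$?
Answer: $i \sqrt{959} \approx 30.968 i$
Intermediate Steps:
$Y = 1182$ ($Y = 2 \cdot 591 = 1182$)
$\sqrt{c + Y} = \sqrt{-2141 + 1182} = \sqrt{-959} = i \sqrt{959}$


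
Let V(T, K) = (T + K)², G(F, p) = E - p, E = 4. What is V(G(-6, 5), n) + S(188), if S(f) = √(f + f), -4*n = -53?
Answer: 2401/16 + 2*√94 ≈ 169.45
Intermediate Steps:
n = 53/4 (n = -¼*(-53) = 53/4 ≈ 13.250)
G(F, p) = 4 - p
V(T, K) = (K + T)²
S(f) = √2*√f (S(f) = √(2*f) = √2*√f)
V(G(-6, 5), n) + S(188) = (53/4 + (4 - 1*5))² + √2*√188 = (53/4 + (4 - 5))² + √2*(2*√47) = (53/4 - 1)² + 2*√94 = (49/4)² + 2*√94 = 2401/16 + 2*√94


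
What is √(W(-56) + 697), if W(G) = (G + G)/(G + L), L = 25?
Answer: √673289/31 ≈ 26.469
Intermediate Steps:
W(G) = 2*G/(25 + G) (W(G) = (G + G)/(G + 25) = (2*G)/(25 + G) = 2*G/(25 + G))
√(W(-56) + 697) = √(2*(-56)/(25 - 56) + 697) = √(2*(-56)/(-31) + 697) = √(2*(-56)*(-1/31) + 697) = √(112/31 + 697) = √(21719/31) = √673289/31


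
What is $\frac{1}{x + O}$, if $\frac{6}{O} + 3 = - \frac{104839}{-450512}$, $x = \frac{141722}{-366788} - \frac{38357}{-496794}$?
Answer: $- \frac{28396341347431173}{70348086249288866} \approx -0.40365$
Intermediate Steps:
$x = - \frac{7042218994}{22777259709}$ ($x = 141722 \left(- \frac{1}{366788}\right) - - \frac{38357}{496794} = - \frac{70861}{183394} + \frac{38357}{496794} = - \frac{7042218994}{22777259709} \approx -0.30918$)
$O = - \frac{2703072}{1246697}$ ($O = \frac{6}{-3 - \frac{104839}{-450512}} = \frac{6}{-3 - - \frac{104839}{450512}} = \frac{6}{-3 + \frac{104839}{450512}} = \frac{6}{- \frac{1246697}{450512}} = 6 \left(- \frac{450512}{1246697}\right) = - \frac{2703072}{1246697} \approx -2.1682$)
$\frac{1}{x + O} = \frac{1}{- \frac{7042218994}{22777259709} - \frac{2703072}{1246697}} = \frac{1}{- \frac{70348086249288866}{28396341347431173}} = - \frac{28396341347431173}{70348086249288866}$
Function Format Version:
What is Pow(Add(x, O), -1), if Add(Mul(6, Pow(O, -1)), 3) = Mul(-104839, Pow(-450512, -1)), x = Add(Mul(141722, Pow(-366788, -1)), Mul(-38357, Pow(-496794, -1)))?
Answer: Rational(-28396341347431173, 70348086249288866) ≈ -0.40365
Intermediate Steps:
x = Rational(-7042218994, 22777259709) (x = Add(Mul(141722, Rational(-1, 366788)), Mul(-38357, Rational(-1, 496794))) = Add(Rational(-70861, 183394), Rational(38357, 496794)) = Rational(-7042218994, 22777259709) ≈ -0.30918)
O = Rational(-2703072, 1246697) (O = Mul(6, Pow(Add(-3, Mul(-104839, Pow(-450512, -1))), -1)) = Mul(6, Pow(Add(-3, Mul(-104839, Rational(-1, 450512))), -1)) = Mul(6, Pow(Add(-3, Rational(104839, 450512)), -1)) = Mul(6, Pow(Rational(-1246697, 450512), -1)) = Mul(6, Rational(-450512, 1246697)) = Rational(-2703072, 1246697) ≈ -2.1682)
Pow(Add(x, O), -1) = Pow(Add(Rational(-7042218994, 22777259709), Rational(-2703072, 1246697)), -1) = Pow(Rational(-70348086249288866, 28396341347431173), -1) = Rational(-28396341347431173, 70348086249288866)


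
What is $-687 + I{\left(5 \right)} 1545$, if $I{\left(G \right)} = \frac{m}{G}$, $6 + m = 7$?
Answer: $-378$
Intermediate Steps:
$m = 1$ ($m = -6 + 7 = 1$)
$I{\left(G \right)} = \frac{1}{G}$ ($I{\left(G \right)} = 1 \frac{1}{G} = \frac{1}{G}$)
$-687 + I{\left(5 \right)} 1545 = -687 + \frac{1}{5} \cdot 1545 = -687 + 309 = -378$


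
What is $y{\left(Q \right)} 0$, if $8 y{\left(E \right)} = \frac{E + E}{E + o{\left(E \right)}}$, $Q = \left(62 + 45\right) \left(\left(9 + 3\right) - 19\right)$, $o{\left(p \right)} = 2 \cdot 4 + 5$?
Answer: $0$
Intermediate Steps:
$o{\left(p \right)} = 13$ ($o{\left(p \right)} = 8 + 5 = 13$)
$Q = -749$ ($Q = 107 \left(12 - 19\right) = 107 \left(-7\right) = -749$)
$y{\left(E \right)} = \frac{E}{4 \left(13 + E\right)}$ ($y{\left(E \right)} = \frac{\left(E + E\right) \frac{1}{E + 13}}{8} = \frac{2 E \frac{1}{13 + E}}{8} = \frac{E}{4 \left(13 + E\right)}$)
$y{\left(Q \right)} 0 = \frac{1}{4} \left(-749\right) \frac{1}{13 - 749} \cdot 0 = \frac{1}{4} \left(-749\right) \frac{1}{-736} \cdot 0 = \frac{1}{4} \left(-749\right) \left(- \frac{1}{736}\right) 0 = \frac{749}{2944} \cdot 0 = 0$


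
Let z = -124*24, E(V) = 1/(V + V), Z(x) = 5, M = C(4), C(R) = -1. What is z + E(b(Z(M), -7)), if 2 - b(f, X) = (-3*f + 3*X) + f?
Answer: -196415/66 ≈ -2976.0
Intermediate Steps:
M = -1
b(f, X) = 2 - 3*X + 2*f (b(f, X) = 2 - ((-3*f + 3*X) + f) = 2 - (-2*f + 3*X) = 2 + (-3*X + 2*f) = 2 - 3*X + 2*f)
E(V) = 1/(2*V)
z = -2976
z + E(b(Z(M), -7)) = -2976 + 1/(2*(2 - 3*(-7) + 2*5)) = -2976 + 1/(2*(2 + 21 + 10)) = -2976 + (½)/33 = -2976 + (½)*(1/33) = -2976 + 1/66 = -196415/66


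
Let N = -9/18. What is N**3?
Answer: -1/8 ≈ -0.12500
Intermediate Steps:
N = -1/2 (N = -9*1/18 = -1/2 ≈ -0.50000)
N**3 = (-1/2)**3 = -1/8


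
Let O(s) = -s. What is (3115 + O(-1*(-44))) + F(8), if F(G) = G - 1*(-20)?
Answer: 3099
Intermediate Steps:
F(G) = 20 + G (F(G) = G + 20 = 20 + G)
(3115 + O(-1*(-44))) + F(8) = (3115 - (-1)*(-44)) + (20 + 8) = (3115 - 1*44) + 28 = (3115 - 44) + 28 = 3071 + 28 = 3099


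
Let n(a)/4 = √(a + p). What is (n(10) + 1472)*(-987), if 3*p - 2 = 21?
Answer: -1452864 - 1316*√159 ≈ -1.4695e+6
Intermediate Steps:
p = 23/3 (p = ⅔ + (⅓)*21 = ⅔ + 7 = 23/3 ≈ 7.6667)
n(a) = 4*√(23/3 + a) (n(a) = 4*√(a + 23/3) = 4*√(23/3 + a))
(n(10) + 1472)*(-987) = (4*√(69 + 9*10)/3 + 1472)*(-987) = (4*√(69 + 90)/3 + 1472)*(-987) = (4*√159/3 + 1472)*(-987) = (1472 + 4*√159/3)*(-987) = -1452864 - 1316*√159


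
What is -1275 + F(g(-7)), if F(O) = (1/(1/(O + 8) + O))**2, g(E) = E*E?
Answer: -9953202651/7806436 ≈ -1275.0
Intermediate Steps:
g(E) = E**2
F(O) = (O + 1/(8 + O))**(-2) (F(O) = (1/(1/(8 + O) + O))**2 = (1/(O + 1/(8 + O)))**2 = (O + 1/(8 + O))**(-2))
-1275 + F(g(-7)) = -1275 + (8 + (-7)**2)**2/(1 + ((-7)**2)**2 + 8*(-7)**2)**2 = -1275 + (8 + 49)**2/(1 + 49**2 + 8*49)**2 = -1275 + 57**2/(1 + 2401 + 392)**2 = -1275 + 3249/2794**2 = -1275 + 3249*(1/7806436) = -1275 + 3249/7806436 = -9953202651/7806436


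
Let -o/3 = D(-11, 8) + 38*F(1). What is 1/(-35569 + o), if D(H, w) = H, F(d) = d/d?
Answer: -1/35650 ≈ -2.8051e-5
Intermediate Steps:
F(d) = 1
o = -81 (o = -3*(-11 + 38*1) = -3*(-11 + 38) = -3*27 = -81)
1/(-35569 + o) = 1/(-35569 - 81) = 1/(-35650) = -1/35650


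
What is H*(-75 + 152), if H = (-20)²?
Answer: 30800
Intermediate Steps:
H = 400
H*(-75 + 152) = 400*(-75 + 152) = 400*77 = 30800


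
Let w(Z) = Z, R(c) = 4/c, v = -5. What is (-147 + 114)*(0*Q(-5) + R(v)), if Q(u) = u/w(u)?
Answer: 132/5 ≈ 26.400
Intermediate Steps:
Q(u) = 1 (Q(u) = u/u = 1)
(-147 + 114)*(0*Q(-5) + R(v)) = (-147 + 114)*(0*1 + 4/(-5)) = -33*(0 + 4*(-1/5)) = -33*(0 - 4/5) = -33*(-4/5) = 132/5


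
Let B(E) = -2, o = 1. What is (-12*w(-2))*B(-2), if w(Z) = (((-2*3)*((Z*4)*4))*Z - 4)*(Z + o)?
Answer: 9312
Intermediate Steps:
w(Z) = (1 + Z)*(-4 - 96*Z**2) (w(Z) = (((-2*3)*((Z*4)*4))*Z - 4)*(Z + 1) = ((-6*4*Z*4)*Z - 4)*(1 + Z) = ((-96*Z)*Z - 4)*(1 + Z) = (-96*Z**2 - 4)*(1 + Z) = (-4 - 96*Z**2)*(1 + Z) = (1 + Z)*(-4 - 96*Z**2))
(-12*w(-2))*B(-2) = -12*(-4 - 96*(-2)**2 - 96*(-2)**3 - 4*(-2))*(-2) = -12*(-4 - 96*4 - 96*(-8) + 8)*(-2) = -12*(-4 - 384 + 768 + 8)*(-2) = -12*388*(-2) = -4656*(-2) = 9312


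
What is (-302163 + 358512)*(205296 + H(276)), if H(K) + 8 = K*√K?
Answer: 11567773512 + 31104648*√69 ≈ 1.1826e+10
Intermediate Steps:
H(K) = -8 + K^(3/2) (H(K) = -8 + K*√K = -8 + K^(3/2))
(-302163 + 358512)*(205296 + H(276)) = (-302163 + 358512)*(205296 + (-8 + 276^(3/2))) = 56349*(205296 + (-8 + 552*√69)) = 56349*(205288 + 552*√69) = 11567773512 + 31104648*√69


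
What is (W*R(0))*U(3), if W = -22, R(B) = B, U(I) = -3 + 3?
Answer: 0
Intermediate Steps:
U(I) = 0
(W*R(0))*U(3) = -22*0*0 = 0*0 = 0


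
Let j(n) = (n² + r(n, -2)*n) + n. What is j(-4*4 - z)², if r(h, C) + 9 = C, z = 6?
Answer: 495616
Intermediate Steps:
r(h, C) = -9 + C
j(n) = n² - 10*n (j(n) = (n² + (-9 - 2)*n) + n = (n² - 11*n) + n = n² - 10*n)
j(-4*4 - z)² = ((-4*4 - 1*6)*(-10 + (-4*4 - 1*6)))² = ((-16 - 6)*(-10 + (-16 - 6)))² = (-22*(-10 - 22))² = (-22*(-32))² = 704² = 495616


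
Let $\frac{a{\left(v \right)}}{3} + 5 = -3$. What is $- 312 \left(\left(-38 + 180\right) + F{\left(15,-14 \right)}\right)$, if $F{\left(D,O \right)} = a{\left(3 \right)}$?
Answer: $-36816$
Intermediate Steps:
$a{\left(v \right)} = -24$ ($a{\left(v \right)} = -15 + 3 \left(-3\right) = -15 - 9 = -24$)
$F{\left(D,O \right)} = -24$
$- 312 \left(\left(-38 + 180\right) + F{\left(15,-14 \right)}\right) = - 312 \left(\left(-38 + 180\right) - 24\right) = - 312 \left(142 - 24\right) = \left(-312\right) 118 = -36816$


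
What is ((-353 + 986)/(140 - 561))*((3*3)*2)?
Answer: -11394/421 ≈ -27.064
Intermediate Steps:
((-353 + 986)/(140 - 561))*((3*3)*2) = (633/(-421))*(9*2) = (633*(-1/421))*18 = -633/421*18 = -11394/421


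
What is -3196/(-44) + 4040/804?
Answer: 171709/2211 ≈ 77.661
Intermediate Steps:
-3196/(-44) + 4040/804 = -3196*(-1/44) + 4040*(1/804) = 799/11 + 1010/201 = 171709/2211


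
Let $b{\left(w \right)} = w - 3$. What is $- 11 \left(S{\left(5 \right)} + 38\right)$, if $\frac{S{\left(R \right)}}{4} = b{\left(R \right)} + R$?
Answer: $-726$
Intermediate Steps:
$b{\left(w \right)} = -3 + w$ ($b{\left(w \right)} = w - 3 = -3 + w$)
$S{\left(R \right)} = -12 + 8 R$ ($S{\left(R \right)} = 4 \left(\left(-3 + R\right) + R\right) = 4 \left(-3 + 2 R\right) = -12 + 8 R$)
$- 11 \left(S{\left(5 \right)} + 38\right) = - 11 \left(\left(-12 + 8 \cdot 5\right) + 38\right) = - 11 \left(\left(-12 + 40\right) + 38\right) = - 11 \left(28 + 38\right) = \left(-11\right) 66 = -726$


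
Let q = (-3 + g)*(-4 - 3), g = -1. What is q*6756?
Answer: 189168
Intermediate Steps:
q = 28 (q = (-3 - 1)*(-4 - 3) = -4*(-7) = 28)
q*6756 = 28*6756 = 189168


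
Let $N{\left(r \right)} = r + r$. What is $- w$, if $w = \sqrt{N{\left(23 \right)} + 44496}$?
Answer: $- \sqrt{44542} \approx -211.05$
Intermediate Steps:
$N{\left(r \right)} = 2 r$
$w = \sqrt{44542}$ ($w = \sqrt{2 \cdot 23 + 44496} = \sqrt{46 + 44496} = \sqrt{44542} \approx 211.05$)
$- w = - \sqrt{44542}$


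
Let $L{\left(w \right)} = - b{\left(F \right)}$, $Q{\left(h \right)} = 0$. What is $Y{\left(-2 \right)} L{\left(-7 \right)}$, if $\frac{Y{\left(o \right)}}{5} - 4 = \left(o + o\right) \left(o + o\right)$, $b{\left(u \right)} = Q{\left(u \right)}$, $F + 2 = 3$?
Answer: $0$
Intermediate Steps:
$F = 1$ ($F = -2 + 3 = 1$)
$b{\left(u \right)} = 0$
$Y{\left(o \right)} = 20 + 20 o^{2}$ ($Y{\left(o \right)} = 20 + 5 \left(o + o\right) \left(o + o\right) = 20 + 5 \cdot 2 o 2 o = 20 + 5 \cdot 4 o^{2} = 20 + 20 o^{2}$)
$L{\left(w \right)} = 0$ ($L{\left(w \right)} = \left(-1\right) 0 = 0$)
$Y{\left(-2 \right)} L{\left(-7 \right)} = \left(20 + 20 \left(-2\right)^{2}\right) 0 = \left(20 + 20 \cdot 4\right) 0 = \left(20 + 80\right) 0 = 100 \cdot 0 = 0$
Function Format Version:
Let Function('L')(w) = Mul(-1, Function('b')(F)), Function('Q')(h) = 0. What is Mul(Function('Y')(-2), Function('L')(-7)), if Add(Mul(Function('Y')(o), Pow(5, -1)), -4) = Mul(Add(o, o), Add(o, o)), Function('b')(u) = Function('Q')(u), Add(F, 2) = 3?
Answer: 0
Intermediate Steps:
F = 1 (F = Add(-2, 3) = 1)
Function('b')(u) = 0
Function('Y')(o) = Add(20, Mul(20, Pow(o, 2))) (Function('Y')(o) = Add(20, Mul(5, Mul(Add(o, o), Add(o, o)))) = Add(20, Mul(5, Mul(Mul(2, o), Mul(2, o)))) = Add(20, Mul(5, Mul(4, Pow(o, 2)))) = Add(20, Mul(20, Pow(o, 2))))
Function('L')(w) = 0 (Function('L')(w) = Mul(-1, 0) = 0)
Mul(Function('Y')(-2), Function('L')(-7)) = Mul(Add(20, Mul(20, Pow(-2, 2))), 0) = Mul(Add(20, Mul(20, 4)), 0) = Mul(Add(20, 80), 0) = Mul(100, 0) = 0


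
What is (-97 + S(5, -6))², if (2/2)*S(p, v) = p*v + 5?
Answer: 14884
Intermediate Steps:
S(p, v) = 5 + p*v (S(p, v) = p*v + 5 = 5 + p*v)
(-97 + S(5, -6))² = (-97 + (5 + 5*(-6)))² = (-97 + (5 - 30))² = (-97 - 25)² = (-122)² = 14884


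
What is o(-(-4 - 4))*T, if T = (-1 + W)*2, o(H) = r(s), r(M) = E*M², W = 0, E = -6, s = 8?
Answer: 768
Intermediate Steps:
r(M) = -6*M²
o(H) = -384 (o(H) = -6*8² = -6*64 = -384)
T = -2 (T = (-1 + 0)*2 = -1*2 = -2)
o(-(-4 - 4))*T = -384*(-2) = 768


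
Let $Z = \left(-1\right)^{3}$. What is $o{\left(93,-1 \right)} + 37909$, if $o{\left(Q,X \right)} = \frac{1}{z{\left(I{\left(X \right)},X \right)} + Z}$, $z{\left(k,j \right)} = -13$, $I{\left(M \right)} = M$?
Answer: $\frac{530725}{14} \approx 37909.0$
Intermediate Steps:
$Z = -1$
$o{\left(Q,X \right)} = - \frac{1}{14}$ ($o{\left(Q,X \right)} = \frac{1}{-13 - 1} = \frac{1}{-14} = - \frac{1}{14}$)
$o{\left(93,-1 \right)} + 37909 = - \frac{1}{14} + 37909 = \frac{530725}{14}$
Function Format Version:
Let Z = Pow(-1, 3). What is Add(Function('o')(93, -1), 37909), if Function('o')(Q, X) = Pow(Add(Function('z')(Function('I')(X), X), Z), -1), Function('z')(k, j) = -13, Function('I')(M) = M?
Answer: Rational(530725, 14) ≈ 37909.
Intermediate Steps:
Z = -1
Function('o')(Q, X) = Rational(-1, 14) (Function('o')(Q, X) = Pow(Add(-13, -1), -1) = Pow(-14, -1) = Rational(-1, 14))
Add(Function('o')(93, -1), 37909) = Add(Rational(-1, 14), 37909) = Rational(530725, 14)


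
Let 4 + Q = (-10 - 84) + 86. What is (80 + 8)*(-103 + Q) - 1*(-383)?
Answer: -9737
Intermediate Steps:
Q = -12 (Q = -4 + ((-10 - 84) + 86) = -4 + (-94 + 86) = -4 - 8 = -12)
(80 + 8)*(-103 + Q) - 1*(-383) = (80 + 8)*(-103 - 12) - 1*(-383) = 88*(-115) + 383 = -10120 + 383 = -9737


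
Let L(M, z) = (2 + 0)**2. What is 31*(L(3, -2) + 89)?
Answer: 2883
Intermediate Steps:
L(M, z) = 4 (L(M, z) = 2**2 = 4)
31*(L(3, -2) + 89) = 31*(4 + 89) = 31*93 = 2883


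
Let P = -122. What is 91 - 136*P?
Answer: 16683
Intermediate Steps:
91 - 136*P = 91 - 136*(-122) = 91 + 16592 = 16683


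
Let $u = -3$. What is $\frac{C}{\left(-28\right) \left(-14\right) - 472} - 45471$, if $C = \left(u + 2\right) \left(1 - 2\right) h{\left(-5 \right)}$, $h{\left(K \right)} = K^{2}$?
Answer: $- \frac{727541}{16} \approx -45471.0$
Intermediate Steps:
$C = 25$ ($C = \left(-3 + 2\right) \left(1 - 2\right) \left(-5\right)^{2} = - \left(-1\right) 25 = \left(-1\right) \left(-25\right) = 25$)
$\frac{C}{\left(-28\right) \left(-14\right) - 472} - 45471 = \frac{25}{\left(-28\right) \left(-14\right) - 472} - 45471 = \frac{25}{392 - 472} - 45471 = \frac{25}{-80} - 45471 = 25 \left(- \frac{1}{80}\right) - 45471 = - \frac{5}{16} - 45471 = - \frac{727541}{16}$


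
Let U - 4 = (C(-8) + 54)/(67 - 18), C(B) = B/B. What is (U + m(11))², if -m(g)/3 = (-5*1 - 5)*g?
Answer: 269649241/2401 ≈ 1.1231e+5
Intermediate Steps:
C(B) = 1
m(g) = 30*g (m(g) = -3*(-5*1 - 5)*g = -3*(-5 - 5)*g = -(-30)*g = 30*g)
U = 251/49 (U = 4 + (1 + 54)/(67 - 18) = 4 + 55/49 = 251/49 ≈ 5.1225)
(U + m(11))² = (251/49 + 30*11)² = (251/49 + 330)² = (16421/49)² = 269649241/2401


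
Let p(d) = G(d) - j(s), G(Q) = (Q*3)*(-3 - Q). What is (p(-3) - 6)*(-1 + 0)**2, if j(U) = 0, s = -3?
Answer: -6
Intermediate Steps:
G(Q) = 3*Q*(-3 - Q) (G(Q) = (3*Q)*(-3 - Q) = 3*Q*(-3 - Q))
p(d) = -3*d*(3 + d) (p(d) = -3*d*(3 + d) - 1*0 = -3*d*(3 + d) + 0 = -3*d*(3 + d))
(p(-3) - 6)*(-1 + 0)**2 = (-3*(-3)*(3 - 3) - 6)*(-1 + 0)**2 = (-3*(-3)*0 - 6)*(-1)**2 = (0 - 6)*1 = -6*1 = -6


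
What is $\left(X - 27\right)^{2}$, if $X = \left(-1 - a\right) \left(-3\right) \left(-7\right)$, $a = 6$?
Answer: $30276$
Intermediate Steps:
$X = -147$ ($X = \left(-1 - 6\right) \left(-3\right) \left(-7\right) = \left(-7\right) \left(-3\right) \left(-7\right) = 21 \left(-7\right) = -147$)
$\left(X - 27\right)^{2} = \left(-147 - 27\right)^{2} = \left(-174\right)^{2} = 30276$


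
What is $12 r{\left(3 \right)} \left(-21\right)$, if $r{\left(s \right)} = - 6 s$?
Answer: $4536$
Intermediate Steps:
$12 r{\left(3 \right)} \left(-21\right) = 12 \left(\left(-6\right) 3\right) \left(-21\right) = 12 \left(-18\right) \left(-21\right) = \left(-216\right) \left(-21\right) = 4536$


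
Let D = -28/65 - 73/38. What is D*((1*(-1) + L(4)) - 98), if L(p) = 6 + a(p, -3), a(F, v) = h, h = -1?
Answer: 273023/1235 ≈ 221.07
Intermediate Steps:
a(F, v) = -1
L(p) = 5 (L(p) = 6 - 1 = 5)
D = -5809/2470 (D = -28*1/65 - 73*1/38 = -28/65 - 73/38 = -5809/2470 ≈ -2.3518)
D*((1*(-1) + L(4)) - 98) = -5809*((1*(-1) + 5) - 98)/2470 = -5809*((-1 + 5) - 98)/2470 = -5809*(4 - 98)/2470 = -5809/2470*(-94) = 273023/1235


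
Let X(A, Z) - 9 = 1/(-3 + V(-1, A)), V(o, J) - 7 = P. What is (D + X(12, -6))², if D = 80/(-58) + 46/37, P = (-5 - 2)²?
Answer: 255182584336/3234083161 ≈ 78.904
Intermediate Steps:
P = 49 (P = (-7)² = 49)
V(o, J) = 56 (V(o, J) = 7 + 49 = 56)
X(A, Z) = 478/53 (X(A, Z) = 9 + 1/(-3 + 56) = 9 + 1/53 = 478/53)
D = -146/1073 (D = 80*(-1/58) + 46*(1/37) = -40/29 + 46/37 = -146/1073 ≈ -0.13607)
(D + X(12, -6))² = (-146/1073 + 478/53)² = (505156/56869)² = 255182584336/3234083161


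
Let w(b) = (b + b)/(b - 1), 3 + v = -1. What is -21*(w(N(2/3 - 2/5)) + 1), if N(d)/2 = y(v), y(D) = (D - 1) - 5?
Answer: -61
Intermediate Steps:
v = -4 (v = -3 - 1 = -4)
y(D) = -6 + D (y(D) = (-1 + D) - 5 = -6 + D)
N(d) = -20 (N(d) = 2*(-6 - 4) = 2*(-10) = -20)
w(b) = 2*b/(-1 + b) (w(b) = (2*b)/(-1 + b) = 2*b/(-1 + b))
-21*(w(N(2/3 - 2/5)) + 1) = -21*(2*(-20)/(-1 - 20) + 1) = -21*(2*(-20)/(-21) + 1) = -21*(2*(-20)*(-1/21) + 1) = -21*(40/21 + 1) = -21*61/21 = -61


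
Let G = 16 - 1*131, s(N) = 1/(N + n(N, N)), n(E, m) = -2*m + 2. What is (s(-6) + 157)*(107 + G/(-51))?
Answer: 583667/34 ≈ 17167.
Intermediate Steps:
n(E, m) = 2 - 2*m
s(N) = 1/(2 - N) (s(N) = 1/(N + (2 - 2*N)) = 1/(2 - N))
G = -115 (G = 16 - 131 = -115)
(s(-6) + 157)*(107 + G/(-51)) = (1/(2 - 1*(-6)) + 157)*(107 - 115/(-51)) = (1/(2 + 6) + 157)*(107 - 115*(-1/51)) = (1/8 + 157)*(107 + 115/51) = (⅛ + 157)*(5572/51) = (1257/8)*(5572/51) = 583667/34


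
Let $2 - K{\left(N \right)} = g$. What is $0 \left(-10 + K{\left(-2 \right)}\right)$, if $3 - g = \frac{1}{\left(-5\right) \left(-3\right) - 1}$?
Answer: $0$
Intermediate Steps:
$g = \frac{41}{14}$ ($g = 3 - \frac{1}{\left(-5\right) \left(-3\right) - 1} = 3 - \frac{1}{15 - 1} = 3 - \frac{1}{14} = \frac{41}{14} \approx 2.9286$)
$K{\left(N \right)} = - \frac{13}{14}$ ($K{\left(N \right)} = 2 - \frac{41}{14} = - \frac{13}{14}$)
$0 \left(-10 + K{\left(-2 \right)}\right) = 0 \left(-10 - \frac{13}{14}\right) = 0 \left(- \frac{153}{14}\right) = 0$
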